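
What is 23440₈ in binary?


Each octal digit → 3 binary bits:
  2 = 010
  3 = 011
  4 = 100
  4 = 100
  0 = 000
Concatenate: 010 011 100 100 000
= 010011100100000


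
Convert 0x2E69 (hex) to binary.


Each hex digit → 4 binary bits:
  2 = 0010
  E = 1110
  6 = 0110
  9 = 1001
Concatenate: 0010 1110 0110 1001
= 0010111001101001


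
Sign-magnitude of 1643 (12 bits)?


Sign bit: 0 (positive)
Magnitude: 1643 = 11001101011
= 011001101011


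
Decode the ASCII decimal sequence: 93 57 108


Codes (decimal): 93 57 108
Per-code ASCII lookup:
  93  (special character) → ']'
  57  (range 48-57: digits, 57 - 48 = 9) → '9'
  108  (range 97-122: lowercase, 108 - 97 = 11) → 'l'
= ']9l'


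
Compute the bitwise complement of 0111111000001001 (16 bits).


Original: 0111111000001001
Invert all bits:
  bit 0: 0 → 1
  bit 1: 1 → 0
  bit 2: 1 → 0
  bit 3: 1 → 0
  bit 4: 1 → 0
  bit 5: 1 → 0
  bit 6: 1 → 0
  bit 7: 0 → 1
  bit 8: 0 → 1
  bit 9: 0 → 1
  bit 10: 0 → 1
  bit 11: 0 → 1
  bit 12: 1 → 0
  bit 13: 0 → 1
  bit 14: 0 → 1
  bit 15: 1 → 0
= 1000000111110110


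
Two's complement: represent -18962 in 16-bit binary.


Original: 0100101000010010
Step 1 - Invert all bits: 1011010111101101
Step 2 - Add 1: 1011010111101101 + 1
= 1011010111101110 (represents -18962)


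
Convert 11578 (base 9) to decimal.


Positional values (base 9):
  8 × 9^0 = 8 × 1 = 8
  7 × 9^1 = 7 × 9 = 63
  5 × 9^2 = 5 × 81 = 405
  1 × 9^3 = 1 × 729 = 729
  1 × 9^4 = 1 × 6561 = 6561
Sum = 8 + 63 + 405 + 729 + 6561
= 7766


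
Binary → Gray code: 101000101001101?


Binary: 101000101001101
Gray code: G = B XOR (B >> 1)
B >> 1 = 010100010100110
101000101001101 XOR 010100010100110:
  1 XOR 0 = 1
  0 XOR 1 = 1
  1 XOR 0 = 1
  0 XOR 1 = 1
  0 XOR 0 = 0
  0 XOR 0 = 0
  1 XOR 0 = 1
  0 XOR 1 = 1
  1 XOR 0 = 1
  0 XOR 1 = 1
  0 XOR 0 = 0
  1 XOR 0 = 1
  1 XOR 1 = 0
  0 XOR 1 = 1
  1 XOR 0 = 1
= 111100111101011


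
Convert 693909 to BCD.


Each digit → 4-bit binary:
  6 → 0110
  9 → 1001
  3 → 0011
  9 → 1001
  0 → 0000
  9 → 1001
= 0110 1001 0011 1001 0000 1001


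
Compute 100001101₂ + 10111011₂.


Align and add column by column (LSB to MSB, carry propagating):
  0100001101
+ 0010111011
  ----------
  col 0: 1 + 1 + 0 (carry in) = 2 → bit 0, carry out 1
  col 1: 0 + 1 + 1 (carry in) = 2 → bit 0, carry out 1
  col 2: 1 + 0 + 1 (carry in) = 2 → bit 0, carry out 1
  col 3: 1 + 1 + 1 (carry in) = 3 → bit 1, carry out 1
  col 4: 0 + 1 + 1 (carry in) = 2 → bit 0, carry out 1
  col 5: 0 + 1 + 1 (carry in) = 2 → bit 0, carry out 1
  col 6: 0 + 0 + 1 (carry in) = 1 → bit 1, carry out 0
  col 7: 0 + 1 + 0 (carry in) = 1 → bit 1, carry out 0
  col 8: 1 + 0 + 0 (carry in) = 1 → bit 1, carry out 0
  col 9: 0 + 0 + 0 (carry in) = 0 → bit 0, carry out 0
Reading bits MSB→LSB: 0111001000
Strip leading zeros: 111001000
= 111001000


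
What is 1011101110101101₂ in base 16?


Group into 4-bit nibbles: 1011101110101101
  1011 = B
  1011 = B
  1010 = A
  1101 = D
= 0xBBAD


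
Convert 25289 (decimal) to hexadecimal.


Divide by 16 repeatedly:
25289 ÷ 16 = 1580 remainder 9 (9)
1580 ÷ 16 = 98 remainder 12 (C)
98 ÷ 16 = 6 remainder 2 (2)
6 ÷ 16 = 0 remainder 6 (6)
Reading remainders bottom-up:
= 0x62C9


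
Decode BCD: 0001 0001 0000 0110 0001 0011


Each 4-bit group → digit:
  0001 → 1
  0001 → 1
  0000 → 0
  0110 → 6
  0001 → 1
  0011 → 3
= 110613


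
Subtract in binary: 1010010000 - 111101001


Align and subtract column by column (LSB to MSB, borrowing when needed):
  1010010000
- 0111101001
  ----------
  col 0: (0 - 0 borrow-in) - 1 → borrow from next column: (0+2) - 1 = 1, borrow out 1
  col 1: (0 - 1 borrow-in) - 0 → borrow from next column: (-1+2) - 0 = 1, borrow out 1
  col 2: (0 - 1 borrow-in) - 0 → borrow from next column: (-1+2) - 0 = 1, borrow out 1
  col 3: (0 - 1 borrow-in) - 1 → borrow from next column: (-1+2) - 1 = 0, borrow out 1
  col 4: (1 - 1 borrow-in) - 0 → 0 - 0 = 0, borrow out 0
  col 5: (0 - 0 borrow-in) - 1 → borrow from next column: (0+2) - 1 = 1, borrow out 1
  col 6: (0 - 1 borrow-in) - 1 → borrow from next column: (-1+2) - 1 = 0, borrow out 1
  col 7: (1 - 1 borrow-in) - 1 → borrow from next column: (0+2) - 1 = 1, borrow out 1
  col 8: (0 - 1 borrow-in) - 1 → borrow from next column: (-1+2) - 1 = 0, borrow out 1
  col 9: (1 - 1 borrow-in) - 0 → 0 - 0 = 0, borrow out 0
Reading bits MSB→LSB: 0010100111
Strip leading zeros: 10100111
= 10100111


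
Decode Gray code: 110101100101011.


Gray code: 110101100101011
MSB stays the same: 1
Each subsequent bit = prev_binary XOR current_gray:
  B[1] = 1 XOR 1 = 0
  B[2] = 0 XOR 0 = 0
  B[3] = 0 XOR 1 = 1
  B[4] = 1 XOR 0 = 1
  B[5] = 1 XOR 1 = 0
  B[6] = 0 XOR 1 = 1
  B[7] = 1 XOR 0 = 1
  B[8] = 1 XOR 0 = 1
  B[9] = 1 XOR 1 = 0
  B[10] = 0 XOR 0 = 0
  B[11] = 0 XOR 1 = 1
  B[12] = 1 XOR 0 = 1
  B[13] = 1 XOR 1 = 0
  B[14] = 0 XOR 1 = 1
= 100110111001101 (19917 decimal)


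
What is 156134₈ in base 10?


Positional values:
Position 0: 4 × 8^0 = 4
Position 1: 3 × 8^1 = 24
Position 2: 1 × 8^2 = 64
Position 3: 6 × 8^3 = 3072
Position 4: 5 × 8^4 = 20480
Position 5: 1 × 8^5 = 32768
Sum = 4 + 24 + 64 + 3072 + 20480 + 32768
= 56412


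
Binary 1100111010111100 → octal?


Group into 3-bit groups: 001100111010111100
  001 = 1
  100 = 4
  111 = 7
  010 = 2
  111 = 7
  100 = 4
= 0o147274


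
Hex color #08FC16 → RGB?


Hex: #08FC16
R = 08₁₆ = 8
G = FC₁₆ = 252
B = 16₁₆ = 22
= RGB(8, 252, 22)


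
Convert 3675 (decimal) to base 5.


Divide by 5 repeatedly:
3675 ÷ 5 = 735 remainder 0
735 ÷ 5 = 147 remainder 0
147 ÷ 5 = 29 remainder 2
29 ÷ 5 = 5 remainder 4
5 ÷ 5 = 1 remainder 0
1 ÷ 5 = 0 remainder 1
Reading remainders bottom-up:
= 104200


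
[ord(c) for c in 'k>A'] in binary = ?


String: 'k>A'  (3 characters)
Per-character ASCII lookup:
  'k': lowercase starts at 97: 'k' = 97 + 10 = 107 → 1101011
  '>': special character: '>' = 62 → 111110
  'A': uppercase starts at 65: 'A' = 65 + 0 = 65 → 1000001
= 1101011 111110 1000001


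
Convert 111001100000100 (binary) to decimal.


Positional values:
Bit 2: 1 × 2^2 = 4
Bit 8: 1 × 2^8 = 256
Bit 9: 1 × 2^9 = 512
Bit 12: 1 × 2^12 = 4096
Bit 13: 1 × 2^13 = 8192
Bit 14: 1 × 2^14 = 16384
Sum = 4 + 256 + 512 + 4096 + 8192 + 16384
= 29444


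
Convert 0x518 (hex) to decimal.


Positional values:
Position 0: 8 × 16^0 = 8 × 1 = 8
Position 1: 1 × 16^1 = 1 × 16 = 16
Position 2: 5 × 16^2 = 5 × 256 = 1280
Sum = 8 + 16 + 1280
= 1304


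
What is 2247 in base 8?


Divide by 8 repeatedly:
2247 ÷ 8 = 280 remainder 7
280 ÷ 8 = 35 remainder 0
35 ÷ 8 = 4 remainder 3
4 ÷ 8 = 0 remainder 4
Reading remainders bottom-up:
= 0o4307


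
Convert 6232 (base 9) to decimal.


Positional values (base 9):
  2 × 9^0 = 2 × 1 = 2
  3 × 9^1 = 3 × 9 = 27
  2 × 9^2 = 2 × 81 = 162
  6 × 9^3 = 6 × 729 = 4374
Sum = 2 + 27 + 162 + 4374
= 4565


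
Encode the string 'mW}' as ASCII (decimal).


String: 'mW}'  (3 characters)
Per-character ASCII lookup:
  'm': lowercase starts at 97: 'm' = 97 + 12 = 109
  'W': uppercase starts at 65: 'W' = 65 + 22 = 87
  '}': special character: '}' = 125
= 109 87 125


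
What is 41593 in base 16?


Divide by 16 repeatedly:
41593 ÷ 16 = 2599 remainder 9 (9)
2599 ÷ 16 = 162 remainder 7 (7)
162 ÷ 16 = 10 remainder 2 (2)
10 ÷ 16 = 0 remainder 10 (A)
Reading remainders bottom-up:
= 0xA279


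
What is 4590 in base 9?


Divide by 9 repeatedly:
4590 ÷ 9 = 510 remainder 0
510 ÷ 9 = 56 remainder 6
56 ÷ 9 = 6 remainder 2
6 ÷ 9 = 0 remainder 6
Reading remainders bottom-up:
= 6260


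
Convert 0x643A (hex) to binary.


Each hex digit → 4 binary bits:
  6 = 0110
  4 = 0100
  3 = 0011
  A = 1010
Concatenate: 0110 0100 0011 1010
= 0110010000111010


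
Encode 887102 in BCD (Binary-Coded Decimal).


Each digit → 4-bit binary:
  8 → 1000
  8 → 1000
  7 → 0111
  1 → 0001
  0 → 0000
  2 → 0010
= 1000 1000 0111 0001 0000 0010


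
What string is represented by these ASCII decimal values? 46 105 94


Codes (decimal): 46 105 94
Per-code ASCII lookup:
  46  (special character) → '.'
  105  (range 97-122: lowercase, 105 - 97 = 8) → 'i'
  94  (special character) → '^'
= '.i^'


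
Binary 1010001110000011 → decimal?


Positional values:
Bit 0: 1 × 2^0 = 1
Bit 1: 1 × 2^1 = 2
Bit 7: 1 × 2^7 = 128
Bit 8: 1 × 2^8 = 256
Bit 9: 1 × 2^9 = 512
Bit 13: 1 × 2^13 = 8192
Bit 15: 1 × 2^15 = 32768
Sum = 1 + 2 + 128 + 256 + 512 + 8192 + 32768
= 41859


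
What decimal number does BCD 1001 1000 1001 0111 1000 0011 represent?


Each 4-bit group → digit:
  1001 → 9
  1000 → 8
  1001 → 9
  0111 → 7
  1000 → 8
  0011 → 3
= 989783


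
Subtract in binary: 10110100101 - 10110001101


Align and subtract column by column (LSB to MSB, borrowing when needed):
  10110100101
- 10110001101
  -----------
  col 0: (1 - 0 borrow-in) - 1 → 1 - 1 = 0, borrow out 0
  col 1: (0 - 0 borrow-in) - 0 → 0 - 0 = 0, borrow out 0
  col 2: (1 - 0 borrow-in) - 1 → 1 - 1 = 0, borrow out 0
  col 3: (0 - 0 borrow-in) - 1 → borrow from next column: (0+2) - 1 = 1, borrow out 1
  col 4: (0 - 1 borrow-in) - 0 → borrow from next column: (-1+2) - 0 = 1, borrow out 1
  col 5: (1 - 1 borrow-in) - 0 → 0 - 0 = 0, borrow out 0
  col 6: (0 - 0 borrow-in) - 0 → 0 - 0 = 0, borrow out 0
  col 7: (1 - 0 borrow-in) - 1 → 1 - 1 = 0, borrow out 0
  col 8: (1 - 0 borrow-in) - 1 → 1 - 1 = 0, borrow out 0
  col 9: (0 - 0 borrow-in) - 0 → 0 - 0 = 0, borrow out 0
  col 10: (1 - 0 borrow-in) - 1 → 1 - 1 = 0, borrow out 0
Reading bits MSB→LSB: 00000011000
Strip leading zeros: 11000
= 11000


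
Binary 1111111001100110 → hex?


Group into 4-bit nibbles: 1111111001100110
  1111 = F
  1110 = E
  0110 = 6
  0110 = 6
= 0xFE66


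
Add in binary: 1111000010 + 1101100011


Align and add column by column (LSB to MSB, carry propagating):
  01111000010
+ 01101100011
  -----------
  col 0: 0 + 1 + 0 (carry in) = 1 → bit 1, carry out 0
  col 1: 1 + 1 + 0 (carry in) = 2 → bit 0, carry out 1
  col 2: 0 + 0 + 1 (carry in) = 1 → bit 1, carry out 0
  col 3: 0 + 0 + 0 (carry in) = 0 → bit 0, carry out 0
  col 4: 0 + 0 + 0 (carry in) = 0 → bit 0, carry out 0
  col 5: 0 + 1 + 0 (carry in) = 1 → bit 1, carry out 0
  col 6: 1 + 1 + 0 (carry in) = 2 → bit 0, carry out 1
  col 7: 1 + 0 + 1 (carry in) = 2 → bit 0, carry out 1
  col 8: 1 + 1 + 1 (carry in) = 3 → bit 1, carry out 1
  col 9: 1 + 1 + 1 (carry in) = 3 → bit 1, carry out 1
  col 10: 0 + 0 + 1 (carry in) = 1 → bit 1, carry out 0
Reading bits MSB→LSB: 11100100101
Strip leading zeros: 11100100101
= 11100100101


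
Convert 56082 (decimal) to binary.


Divide by 2 repeatedly:
56082 ÷ 2 = 28041 remainder 0
28041 ÷ 2 = 14020 remainder 1
14020 ÷ 2 = 7010 remainder 0
7010 ÷ 2 = 3505 remainder 0
3505 ÷ 2 = 1752 remainder 1
1752 ÷ 2 = 876 remainder 0
876 ÷ 2 = 438 remainder 0
438 ÷ 2 = 219 remainder 0
219 ÷ 2 = 109 remainder 1
109 ÷ 2 = 54 remainder 1
54 ÷ 2 = 27 remainder 0
27 ÷ 2 = 13 remainder 1
13 ÷ 2 = 6 remainder 1
6 ÷ 2 = 3 remainder 0
3 ÷ 2 = 1 remainder 1
1 ÷ 2 = 0 remainder 1
Reading remainders bottom-up:
= 1101101100010010


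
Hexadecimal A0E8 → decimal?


Positional values:
Position 0: 8 × 16^0 = 8 × 1 = 8
Position 1: E × 16^1 = 14 × 16 = 224
Position 2: 0 × 16^2 = 0 × 256 = 0
Position 3: A × 16^3 = 10 × 4096 = 40960
Sum = 8 + 224 + 0 + 40960
= 41192


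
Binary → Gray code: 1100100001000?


Binary: 1100100001000
Gray code: G = B XOR (B >> 1)
B >> 1 = 0110010000100
1100100001000 XOR 0110010000100:
  1 XOR 0 = 1
  1 XOR 1 = 0
  0 XOR 1 = 1
  0 XOR 0 = 0
  1 XOR 0 = 1
  0 XOR 1 = 1
  0 XOR 0 = 0
  0 XOR 0 = 0
  0 XOR 0 = 0
  1 XOR 0 = 1
  0 XOR 1 = 1
  0 XOR 0 = 0
  0 XOR 0 = 0
= 1010110001100


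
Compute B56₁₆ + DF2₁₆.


Align and add column by column (LSB to MSB, each column mod 16 with carry):
  0B56
+ 0DF2
  ----
  col 0: 6(6) + 2(2) + 0 (carry in) = 8 → 8(8), carry out 0
  col 1: 5(5) + F(15) + 0 (carry in) = 20 → 4(4), carry out 1
  col 2: B(11) + D(13) + 1 (carry in) = 25 → 9(9), carry out 1
  col 3: 0(0) + 0(0) + 1 (carry in) = 1 → 1(1), carry out 0
Reading digits MSB→LSB: 1948
Strip leading zeros: 1948
= 0x1948


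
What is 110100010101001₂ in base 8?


Group into 3-bit groups: 110100010101001
  110 = 6
  100 = 4
  010 = 2
  101 = 5
  001 = 1
= 0o64251


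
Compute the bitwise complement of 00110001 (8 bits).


Original: 00110001
Invert all bits:
  bit 0: 0 → 1
  bit 1: 0 → 1
  bit 2: 1 → 0
  bit 3: 1 → 0
  bit 4: 0 → 1
  bit 5: 0 → 1
  bit 6: 0 → 1
  bit 7: 1 → 0
= 11001110


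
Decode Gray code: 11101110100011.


Gray code: 11101110100011
MSB stays the same: 1
Each subsequent bit = prev_binary XOR current_gray:
  B[1] = 1 XOR 1 = 0
  B[2] = 0 XOR 1 = 1
  B[3] = 1 XOR 0 = 1
  B[4] = 1 XOR 1 = 0
  B[5] = 0 XOR 1 = 1
  B[6] = 1 XOR 1 = 0
  B[7] = 0 XOR 0 = 0
  B[8] = 0 XOR 1 = 1
  B[9] = 1 XOR 0 = 1
  B[10] = 1 XOR 0 = 1
  B[11] = 1 XOR 0 = 1
  B[12] = 1 XOR 1 = 0
  B[13] = 0 XOR 1 = 1
= 10110100111101 (11581 decimal)


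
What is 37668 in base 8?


Divide by 8 repeatedly:
37668 ÷ 8 = 4708 remainder 4
4708 ÷ 8 = 588 remainder 4
588 ÷ 8 = 73 remainder 4
73 ÷ 8 = 9 remainder 1
9 ÷ 8 = 1 remainder 1
1 ÷ 8 = 0 remainder 1
Reading remainders bottom-up:
= 0o111444


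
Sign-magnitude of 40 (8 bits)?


Sign bit: 0 (positive)
Magnitude: 40 = 0101000
= 00101000


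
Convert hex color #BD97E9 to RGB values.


Hex: #BD97E9
R = BD₁₆ = 189
G = 97₁₆ = 151
B = E9₁₆ = 233
= RGB(189, 151, 233)


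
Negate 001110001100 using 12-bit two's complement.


Original: 001110001100
Step 1 - Invert all bits: 110001110011
Step 2 - Add 1: 110001110011 + 1
= 110001110100 (represents -908)


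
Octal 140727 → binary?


Each octal digit → 3 binary bits:
  1 = 001
  4 = 100
  0 = 000
  7 = 111
  2 = 010
  7 = 111
Concatenate: 001 100 000 111 010 111
= 001100000111010111


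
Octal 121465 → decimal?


Positional values:
Position 0: 5 × 8^0 = 5
Position 1: 6 × 8^1 = 48
Position 2: 4 × 8^2 = 256
Position 3: 1 × 8^3 = 512
Position 4: 2 × 8^4 = 8192
Position 5: 1 × 8^5 = 32768
Sum = 5 + 48 + 256 + 512 + 8192 + 32768
= 41781


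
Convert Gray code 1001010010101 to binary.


Gray code: 1001010010101
MSB stays the same: 1
Each subsequent bit = prev_binary XOR current_gray:
  B[1] = 1 XOR 0 = 1
  B[2] = 1 XOR 0 = 1
  B[3] = 1 XOR 1 = 0
  B[4] = 0 XOR 0 = 0
  B[5] = 0 XOR 1 = 1
  B[6] = 1 XOR 0 = 1
  B[7] = 1 XOR 0 = 1
  B[8] = 1 XOR 1 = 0
  B[9] = 0 XOR 0 = 0
  B[10] = 0 XOR 1 = 1
  B[11] = 1 XOR 0 = 1
  B[12] = 1 XOR 1 = 0
= 1110011100110 (7398 decimal)


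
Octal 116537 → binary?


Each octal digit → 3 binary bits:
  1 = 001
  1 = 001
  6 = 110
  5 = 101
  3 = 011
  7 = 111
Concatenate: 001 001 110 101 011 111
= 001001110101011111


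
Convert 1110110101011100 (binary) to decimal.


Positional values:
Bit 2: 1 × 2^2 = 4
Bit 3: 1 × 2^3 = 8
Bit 4: 1 × 2^4 = 16
Bit 6: 1 × 2^6 = 64
Bit 8: 1 × 2^8 = 256
Bit 10: 1 × 2^10 = 1024
Bit 11: 1 × 2^11 = 2048
Bit 13: 1 × 2^13 = 8192
Bit 14: 1 × 2^14 = 16384
Bit 15: 1 × 2^15 = 32768
Sum = 4 + 8 + 16 + 64 + 256 + 1024 + 2048 + 8192 + 16384 + 32768
= 60764


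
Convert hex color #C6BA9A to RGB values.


Hex: #C6BA9A
R = C6₁₆ = 198
G = BA₁₆ = 186
B = 9A₁₆ = 154
= RGB(198, 186, 154)


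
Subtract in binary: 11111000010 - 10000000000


Align and subtract column by column (LSB to MSB, borrowing when needed):
  11111000010
- 10000000000
  -----------
  col 0: (0 - 0 borrow-in) - 0 → 0 - 0 = 0, borrow out 0
  col 1: (1 - 0 borrow-in) - 0 → 1 - 0 = 1, borrow out 0
  col 2: (0 - 0 borrow-in) - 0 → 0 - 0 = 0, borrow out 0
  col 3: (0 - 0 borrow-in) - 0 → 0 - 0 = 0, borrow out 0
  col 4: (0 - 0 borrow-in) - 0 → 0 - 0 = 0, borrow out 0
  col 5: (0 - 0 borrow-in) - 0 → 0 - 0 = 0, borrow out 0
  col 6: (1 - 0 borrow-in) - 0 → 1 - 0 = 1, borrow out 0
  col 7: (1 - 0 borrow-in) - 0 → 1 - 0 = 1, borrow out 0
  col 8: (1 - 0 borrow-in) - 0 → 1 - 0 = 1, borrow out 0
  col 9: (1 - 0 borrow-in) - 0 → 1 - 0 = 1, borrow out 0
  col 10: (1 - 0 borrow-in) - 1 → 1 - 1 = 0, borrow out 0
Reading bits MSB→LSB: 01111000010
Strip leading zeros: 1111000010
= 1111000010


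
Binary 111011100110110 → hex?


Group into 4-bit nibbles: 0111011100110110
  0111 = 7
  0111 = 7
  0011 = 3
  0110 = 6
= 0x7736


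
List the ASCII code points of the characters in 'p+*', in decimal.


String: 'p+*'  (3 characters)
Per-character ASCII lookup:
  'p': lowercase starts at 97: 'p' = 97 + 15 = 112
  '+': special character: '+' = 43
  '*': special character: '*' = 42
= 112 43 42


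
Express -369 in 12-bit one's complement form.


Original: 000101110001
Invert all bits:
  bit 0: 0 → 1
  bit 1: 0 → 1
  bit 2: 0 → 1
  bit 3: 1 → 0
  bit 4: 0 → 1
  bit 5: 1 → 0
  bit 6: 1 → 0
  bit 7: 1 → 0
  bit 8: 0 → 1
  bit 9: 0 → 1
  bit 10: 0 → 1
  bit 11: 1 → 0
= 111010001110


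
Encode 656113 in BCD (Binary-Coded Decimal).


Each digit → 4-bit binary:
  6 → 0110
  5 → 0101
  6 → 0110
  1 → 0001
  1 → 0001
  3 → 0011
= 0110 0101 0110 0001 0001 0011


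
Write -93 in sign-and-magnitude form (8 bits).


Sign bit: 1 (negative)
Magnitude: 93 = 1011101
= 11011101


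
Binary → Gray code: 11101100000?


Binary: 11101100000
Gray code: G = B XOR (B >> 1)
B >> 1 = 01110110000
11101100000 XOR 01110110000:
  1 XOR 0 = 1
  1 XOR 1 = 0
  1 XOR 1 = 0
  0 XOR 1 = 1
  1 XOR 0 = 1
  1 XOR 1 = 0
  0 XOR 1 = 1
  0 XOR 0 = 0
  0 XOR 0 = 0
  0 XOR 0 = 0
  0 XOR 0 = 0
= 10011010000


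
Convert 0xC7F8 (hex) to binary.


Each hex digit → 4 binary bits:
  C = 1100
  7 = 0111
  F = 1111
  8 = 1000
Concatenate: 1100 0111 1111 1000
= 1100011111111000


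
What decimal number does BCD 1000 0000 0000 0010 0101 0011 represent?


Each 4-bit group → digit:
  1000 → 8
  0000 → 0
  0000 → 0
  0010 → 2
  0101 → 5
  0011 → 3
= 800253


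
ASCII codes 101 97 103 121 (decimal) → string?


Codes (decimal): 101 97 103 121
Per-code ASCII lookup:
  101  (range 97-122: lowercase, 101 - 97 = 4) → 'e'
  97  (range 97-122: lowercase, 97 - 97 = 0) → 'a'
  103  (range 97-122: lowercase, 103 - 97 = 6) → 'g'
  121  (range 97-122: lowercase, 121 - 97 = 24) → 'y'
= 'eagy'


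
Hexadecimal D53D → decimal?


Positional values:
Position 0: D × 16^0 = 13 × 1 = 13
Position 1: 3 × 16^1 = 3 × 16 = 48
Position 2: 5 × 16^2 = 5 × 256 = 1280
Position 3: D × 16^3 = 13 × 4096 = 53248
Sum = 13 + 48 + 1280 + 53248
= 54589


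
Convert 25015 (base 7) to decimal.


Positional values (base 7):
  5 × 7^0 = 5 × 1 = 5
  1 × 7^1 = 1 × 7 = 7
  0 × 7^2 = 0 × 49 = 0
  5 × 7^3 = 5 × 343 = 1715
  2 × 7^4 = 2 × 2401 = 4802
Sum = 5 + 7 + 0 + 1715 + 4802
= 6529


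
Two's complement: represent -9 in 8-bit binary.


Original: 00001001
Step 1 - Invert all bits: 11110110
Step 2 - Add 1: 11110110 + 1
= 11110111 (represents -9)


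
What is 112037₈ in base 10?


Positional values:
Position 0: 7 × 8^0 = 7
Position 1: 3 × 8^1 = 24
Position 2: 0 × 8^2 = 0
Position 3: 2 × 8^3 = 1024
Position 4: 1 × 8^4 = 4096
Position 5: 1 × 8^5 = 32768
Sum = 7 + 24 + 0 + 1024 + 4096 + 32768
= 37919


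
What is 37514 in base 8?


Divide by 8 repeatedly:
37514 ÷ 8 = 4689 remainder 2
4689 ÷ 8 = 586 remainder 1
586 ÷ 8 = 73 remainder 2
73 ÷ 8 = 9 remainder 1
9 ÷ 8 = 1 remainder 1
1 ÷ 8 = 0 remainder 1
Reading remainders bottom-up:
= 0o111212


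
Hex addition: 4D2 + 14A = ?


Align and add column by column (LSB to MSB, each column mod 16 with carry):
  04D2
+ 014A
  ----
  col 0: 2(2) + A(10) + 0 (carry in) = 12 → C(12), carry out 0
  col 1: D(13) + 4(4) + 0 (carry in) = 17 → 1(1), carry out 1
  col 2: 4(4) + 1(1) + 1 (carry in) = 6 → 6(6), carry out 0
  col 3: 0(0) + 0(0) + 0 (carry in) = 0 → 0(0), carry out 0
Reading digits MSB→LSB: 061C
Strip leading zeros: 61C
= 0x61C


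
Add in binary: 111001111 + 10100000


Align and add column by column (LSB to MSB, carry propagating):
  0111001111
+ 0010100000
  ----------
  col 0: 1 + 0 + 0 (carry in) = 1 → bit 1, carry out 0
  col 1: 1 + 0 + 0 (carry in) = 1 → bit 1, carry out 0
  col 2: 1 + 0 + 0 (carry in) = 1 → bit 1, carry out 0
  col 3: 1 + 0 + 0 (carry in) = 1 → bit 1, carry out 0
  col 4: 0 + 0 + 0 (carry in) = 0 → bit 0, carry out 0
  col 5: 0 + 1 + 0 (carry in) = 1 → bit 1, carry out 0
  col 6: 1 + 0 + 0 (carry in) = 1 → bit 1, carry out 0
  col 7: 1 + 1 + 0 (carry in) = 2 → bit 0, carry out 1
  col 8: 1 + 0 + 1 (carry in) = 2 → bit 0, carry out 1
  col 9: 0 + 0 + 1 (carry in) = 1 → bit 1, carry out 0
Reading bits MSB→LSB: 1001101111
Strip leading zeros: 1001101111
= 1001101111


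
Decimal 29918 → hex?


Divide by 16 repeatedly:
29918 ÷ 16 = 1869 remainder 14 (E)
1869 ÷ 16 = 116 remainder 13 (D)
116 ÷ 16 = 7 remainder 4 (4)
7 ÷ 16 = 0 remainder 7 (7)
Reading remainders bottom-up:
= 0x74DE


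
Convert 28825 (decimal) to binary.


Divide by 2 repeatedly:
28825 ÷ 2 = 14412 remainder 1
14412 ÷ 2 = 7206 remainder 0
7206 ÷ 2 = 3603 remainder 0
3603 ÷ 2 = 1801 remainder 1
1801 ÷ 2 = 900 remainder 1
900 ÷ 2 = 450 remainder 0
450 ÷ 2 = 225 remainder 0
225 ÷ 2 = 112 remainder 1
112 ÷ 2 = 56 remainder 0
56 ÷ 2 = 28 remainder 0
28 ÷ 2 = 14 remainder 0
14 ÷ 2 = 7 remainder 0
7 ÷ 2 = 3 remainder 1
3 ÷ 2 = 1 remainder 1
1 ÷ 2 = 0 remainder 1
Reading remainders bottom-up:
= 111000010011001


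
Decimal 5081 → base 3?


Divide by 3 repeatedly:
5081 ÷ 3 = 1693 remainder 2
1693 ÷ 3 = 564 remainder 1
564 ÷ 3 = 188 remainder 0
188 ÷ 3 = 62 remainder 2
62 ÷ 3 = 20 remainder 2
20 ÷ 3 = 6 remainder 2
6 ÷ 3 = 2 remainder 0
2 ÷ 3 = 0 remainder 2
Reading remainders bottom-up:
= 20222012


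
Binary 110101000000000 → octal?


Group into 3-bit groups: 110101000000000
  110 = 6
  101 = 5
  000 = 0
  000 = 0
  000 = 0
= 0o65000


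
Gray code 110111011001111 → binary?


Gray code: 110111011001111
MSB stays the same: 1
Each subsequent bit = prev_binary XOR current_gray:
  B[1] = 1 XOR 1 = 0
  B[2] = 0 XOR 0 = 0
  B[3] = 0 XOR 1 = 1
  B[4] = 1 XOR 1 = 0
  B[5] = 0 XOR 1 = 1
  B[6] = 1 XOR 0 = 1
  B[7] = 1 XOR 1 = 0
  B[8] = 0 XOR 1 = 1
  B[9] = 1 XOR 0 = 1
  B[10] = 1 XOR 0 = 1
  B[11] = 1 XOR 1 = 0
  B[12] = 0 XOR 1 = 1
  B[13] = 1 XOR 1 = 0
  B[14] = 0 XOR 1 = 1
= 100101101110101 (19317 decimal)


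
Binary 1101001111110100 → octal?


Group into 3-bit groups: 001101001111110100
  001 = 1
  101 = 5
  001 = 1
  111 = 7
  110 = 6
  100 = 4
= 0o151764


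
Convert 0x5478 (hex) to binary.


Each hex digit → 4 binary bits:
  5 = 0101
  4 = 0100
  7 = 0111
  8 = 1000
Concatenate: 0101 0100 0111 1000
= 0101010001111000


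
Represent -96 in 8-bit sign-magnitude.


Sign bit: 1 (negative)
Magnitude: 96 = 1100000
= 11100000


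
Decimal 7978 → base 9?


Divide by 9 repeatedly:
7978 ÷ 9 = 886 remainder 4
886 ÷ 9 = 98 remainder 4
98 ÷ 9 = 10 remainder 8
10 ÷ 9 = 1 remainder 1
1 ÷ 9 = 0 remainder 1
Reading remainders bottom-up:
= 11844


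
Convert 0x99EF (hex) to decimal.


Positional values:
Position 0: F × 16^0 = 15 × 1 = 15
Position 1: E × 16^1 = 14 × 16 = 224
Position 2: 9 × 16^2 = 9 × 256 = 2304
Position 3: 9 × 16^3 = 9 × 4096 = 36864
Sum = 15 + 224 + 2304 + 36864
= 39407


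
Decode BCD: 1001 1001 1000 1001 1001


Each 4-bit group → digit:
  1001 → 9
  1001 → 9
  1000 → 8
  1001 → 9
  1001 → 9
= 99899


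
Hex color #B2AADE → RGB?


Hex: #B2AADE
R = B2₁₆ = 178
G = AA₁₆ = 170
B = DE₁₆ = 222
= RGB(178, 170, 222)


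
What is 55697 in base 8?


Divide by 8 repeatedly:
55697 ÷ 8 = 6962 remainder 1
6962 ÷ 8 = 870 remainder 2
870 ÷ 8 = 108 remainder 6
108 ÷ 8 = 13 remainder 4
13 ÷ 8 = 1 remainder 5
1 ÷ 8 = 0 remainder 1
Reading remainders bottom-up:
= 0o154621


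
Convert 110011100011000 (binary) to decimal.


Positional values:
Bit 3: 1 × 2^3 = 8
Bit 4: 1 × 2^4 = 16
Bit 8: 1 × 2^8 = 256
Bit 9: 1 × 2^9 = 512
Bit 10: 1 × 2^10 = 1024
Bit 13: 1 × 2^13 = 8192
Bit 14: 1 × 2^14 = 16384
Sum = 8 + 16 + 256 + 512 + 1024 + 8192 + 16384
= 26392


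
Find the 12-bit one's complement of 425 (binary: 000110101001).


Original: 000110101001
Invert all bits:
  bit 0: 0 → 1
  bit 1: 0 → 1
  bit 2: 0 → 1
  bit 3: 1 → 0
  bit 4: 1 → 0
  bit 5: 0 → 1
  bit 6: 1 → 0
  bit 7: 0 → 1
  bit 8: 1 → 0
  bit 9: 0 → 1
  bit 10: 0 → 1
  bit 11: 1 → 0
= 111001010110


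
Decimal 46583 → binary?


Divide by 2 repeatedly:
46583 ÷ 2 = 23291 remainder 1
23291 ÷ 2 = 11645 remainder 1
11645 ÷ 2 = 5822 remainder 1
5822 ÷ 2 = 2911 remainder 0
2911 ÷ 2 = 1455 remainder 1
1455 ÷ 2 = 727 remainder 1
727 ÷ 2 = 363 remainder 1
363 ÷ 2 = 181 remainder 1
181 ÷ 2 = 90 remainder 1
90 ÷ 2 = 45 remainder 0
45 ÷ 2 = 22 remainder 1
22 ÷ 2 = 11 remainder 0
11 ÷ 2 = 5 remainder 1
5 ÷ 2 = 2 remainder 1
2 ÷ 2 = 1 remainder 0
1 ÷ 2 = 0 remainder 1
Reading remainders bottom-up:
= 1011010111110111


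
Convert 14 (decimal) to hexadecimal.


Divide by 16 repeatedly:
14 ÷ 16 = 0 remainder 14 (E)
Reading remainders bottom-up:
= 0xE


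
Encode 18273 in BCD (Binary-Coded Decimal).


Each digit → 4-bit binary:
  1 → 0001
  8 → 1000
  2 → 0010
  7 → 0111
  3 → 0011
= 0001 1000 0010 0111 0011


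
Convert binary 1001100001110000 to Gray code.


Binary: 1001100001110000
Gray code: G = B XOR (B >> 1)
B >> 1 = 0100110000111000
1001100001110000 XOR 0100110000111000:
  1 XOR 0 = 1
  0 XOR 1 = 1
  0 XOR 0 = 0
  1 XOR 0 = 1
  1 XOR 1 = 0
  0 XOR 1 = 1
  0 XOR 0 = 0
  0 XOR 0 = 0
  0 XOR 0 = 0
  1 XOR 0 = 1
  1 XOR 1 = 0
  1 XOR 1 = 0
  0 XOR 1 = 1
  0 XOR 0 = 0
  0 XOR 0 = 0
  0 XOR 0 = 0
= 1101010001001000


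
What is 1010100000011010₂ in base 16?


Group into 4-bit nibbles: 1010100000011010
  1010 = A
  1000 = 8
  0001 = 1
  1010 = A
= 0xA81A


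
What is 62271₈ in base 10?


Positional values:
Position 0: 1 × 8^0 = 1
Position 1: 7 × 8^1 = 56
Position 2: 2 × 8^2 = 128
Position 3: 2 × 8^3 = 1024
Position 4: 6 × 8^4 = 24576
Sum = 1 + 56 + 128 + 1024 + 24576
= 25785


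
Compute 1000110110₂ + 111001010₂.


Align and add column by column (LSB to MSB, carry propagating):
  01000110110
+ 00111001010
  -----------
  col 0: 0 + 0 + 0 (carry in) = 0 → bit 0, carry out 0
  col 1: 1 + 1 + 0 (carry in) = 2 → bit 0, carry out 1
  col 2: 1 + 0 + 1 (carry in) = 2 → bit 0, carry out 1
  col 3: 0 + 1 + 1 (carry in) = 2 → bit 0, carry out 1
  col 4: 1 + 0 + 1 (carry in) = 2 → bit 0, carry out 1
  col 5: 1 + 0 + 1 (carry in) = 2 → bit 0, carry out 1
  col 6: 0 + 1 + 1 (carry in) = 2 → bit 0, carry out 1
  col 7: 0 + 1 + 1 (carry in) = 2 → bit 0, carry out 1
  col 8: 0 + 1 + 1 (carry in) = 2 → bit 0, carry out 1
  col 9: 1 + 0 + 1 (carry in) = 2 → bit 0, carry out 1
  col 10: 0 + 0 + 1 (carry in) = 1 → bit 1, carry out 0
Reading bits MSB→LSB: 10000000000
Strip leading zeros: 10000000000
= 10000000000


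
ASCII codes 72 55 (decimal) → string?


Codes (decimal): 72 55
Per-code ASCII lookup:
  72  (range 65-90: uppercase, 72 - 65 = 7) → 'H'
  55  (range 48-57: digits, 55 - 48 = 7) → '7'
= 'H7'


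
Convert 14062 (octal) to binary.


Each octal digit → 3 binary bits:
  1 = 001
  4 = 100
  0 = 000
  6 = 110
  2 = 010
Concatenate: 001 100 000 110 010
= 001100000110010


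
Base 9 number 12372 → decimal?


Positional values (base 9):
  2 × 9^0 = 2 × 1 = 2
  7 × 9^1 = 7 × 9 = 63
  3 × 9^2 = 3 × 81 = 243
  2 × 9^3 = 2 × 729 = 1458
  1 × 9^4 = 1 × 6561 = 6561
Sum = 2 + 63 + 243 + 1458 + 6561
= 8327


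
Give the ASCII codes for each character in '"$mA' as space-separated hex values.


String: '"$mA'  (4 characters)
Per-character ASCII lookup:
  '"': special character: '"' = 34 → 0x22
  '$': special character: '$' = 36 → 0x24
  'm': lowercase starts at 97: 'm' = 97 + 12 = 109 → 0x6D
  'A': uppercase starts at 65: 'A' = 65 + 0 = 65 → 0x41
= 0x22 0x24 0x6D 0x41


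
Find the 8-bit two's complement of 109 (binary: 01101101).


Original: 01101101
Step 1 - Invert all bits: 10010010
Step 2 - Add 1: 10010010 + 1
= 10010011 (represents -109)


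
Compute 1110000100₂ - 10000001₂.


Align and subtract column by column (LSB to MSB, borrowing when needed):
  1110000100
- 0010000001
  ----------
  col 0: (0 - 0 borrow-in) - 1 → borrow from next column: (0+2) - 1 = 1, borrow out 1
  col 1: (0 - 1 borrow-in) - 0 → borrow from next column: (-1+2) - 0 = 1, borrow out 1
  col 2: (1 - 1 borrow-in) - 0 → 0 - 0 = 0, borrow out 0
  col 3: (0 - 0 borrow-in) - 0 → 0 - 0 = 0, borrow out 0
  col 4: (0 - 0 borrow-in) - 0 → 0 - 0 = 0, borrow out 0
  col 5: (0 - 0 borrow-in) - 0 → 0 - 0 = 0, borrow out 0
  col 6: (0 - 0 borrow-in) - 0 → 0 - 0 = 0, borrow out 0
  col 7: (1 - 0 borrow-in) - 1 → 1 - 1 = 0, borrow out 0
  col 8: (1 - 0 borrow-in) - 0 → 1 - 0 = 1, borrow out 0
  col 9: (1 - 0 borrow-in) - 0 → 1 - 0 = 1, borrow out 0
Reading bits MSB→LSB: 1100000011
Strip leading zeros: 1100000011
= 1100000011


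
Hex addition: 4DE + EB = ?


Align and add column by column (LSB to MSB, each column mod 16 with carry):
  04DE
+ 00EB
  ----
  col 0: E(14) + B(11) + 0 (carry in) = 25 → 9(9), carry out 1
  col 1: D(13) + E(14) + 1 (carry in) = 28 → C(12), carry out 1
  col 2: 4(4) + 0(0) + 1 (carry in) = 5 → 5(5), carry out 0
  col 3: 0(0) + 0(0) + 0 (carry in) = 0 → 0(0), carry out 0
Reading digits MSB→LSB: 05C9
Strip leading zeros: 5C9
= 0x5C9


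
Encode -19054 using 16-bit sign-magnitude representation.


Sign bit: 1 (negative)
Magnitude: 19054 = 100101001101110
= 1100101001101110


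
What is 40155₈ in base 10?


Positional values:
Position 0: 5 × 8^0 = 5
Position 1: 5 × 8^1 = 40
Position 2: 1 × 8^2 = 64
Position 3: 0 × 8^3 = 0
Position 4: 4 × 8^4 = 16384
Sum = 5 + 40 + 64 + 0 + 16384
= 16493


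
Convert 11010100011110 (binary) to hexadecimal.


Group into 4-bit nibbles: 0011010100011110
  0011 = 3
  0101 = 5
  0001 = 1
  1110 = E
= 0x351E


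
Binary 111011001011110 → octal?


Group into 3-bit groups: 111011001011110
  111 = 7
  011 = 3
  001 = 1
  011 = 3
  110 = 6
= 0o73136


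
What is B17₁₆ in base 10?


Positional values:
Position 0: 7 × 16^0 = 7 × 1 = 7
Position 1: 1 × 16^1 = 1 × 16 = 16
Position 2: B × 16^2 = 11 × 256 = 2816
Sum = 7 + 16 + 2816
= 2839


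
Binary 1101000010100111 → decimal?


Positional values:
Bit 0: 1 × 2^0 = 1
Bit 1: 1 × 2^1 = 2
Bit 2: 1 × 2^2 = 4
Bit 5: 1 × 2^5 = 32
Bit 7: 1 × 2^7 = 128
Bit 12: 1 × 2^12 = 4096
Bit 14: 1 × 2^14 = 16384
Bit 15: 1 × 2^15 = 32768
Sum = 1 + 2 + 4 + 32 + 128 + 4096 + 16384 + 32768
= 53415


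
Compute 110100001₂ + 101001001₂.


Align and add column by column (LSB to MSB, carry propagating):
  0110100001
+ 0101001001
  ----------
  col 0: 1 + 1 + 0 (carry in) = 2 → bit 0, carry out 1
  col 1: 0 + 0 + 1 (carry in) = 1 → bit 1, carry out 0
  col 2: 0 + 0 + 0 (carry in) = 0 → bit 0, carry out 0
  col 3: 0 + 1 + 0 (carry in) = 1 → bit 1, carry out 0
  col 4: 0 + 0 + 0 (carry in) = 0 → bit 0, carry out 0
  col 5: 1 + 0 + 0 (carry in) = 1 → bit 1, carry out 0
  col 6: 0 + 1 + 0 (carry in) = 1 → bit 1, carry out 0
  col 7: 1 + 0 + 0 (carry in) = 1 → bit 1, carry out 0
  col 8: 1 + 1 + 0 (carry in) = 2 → bit 0, carry out 1
  col 9: 0 + 0 + 1 (carry in) = 1 → bit 1, carry out 0
Reading bits MSB→LSB: 1011101010
Strip leading zeros: 1011101010
= 1011101010


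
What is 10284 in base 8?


Divide by 8 repeatedly:
10284 ÷ 8 = 1285 remainder 4
1285 ÷ 8 = 160 remainder 5
160 ÷ 8 = 20 remainder 0
20 ÷ 8 = 2 remainder 4
2 ÷ 8 = 0 remainder 2
Reading remainders bottom-up:
= 0o24054


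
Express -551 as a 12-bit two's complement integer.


Original: 001000100111
Step 1 - Invert all bits: 110111011000
Step 2 - Add 1: 110111011000 + 1
= 110111011001 (represents -551)


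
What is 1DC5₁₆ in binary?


Each hex digit → 4 binary bits:
  1 = 0001
  D = 1101
  C = 1100
  5 = 0101
Concatenate: 0001 1101 1100 0101
= 0001110111000101


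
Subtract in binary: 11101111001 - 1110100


Align and subtract column by column (LSB to MSB, borrowing when needed):
  11101111001
- 00001110100
  -----------
  col 0: (1 - 0 borrow-in) - 0 → 1 - 0 = 1, borrow out 0
  col 1: (0 - 0 borrow-in) - 0 → 0 - 0 = 0, borrow out 0
  col 2: (0 - 0 borrow-in) - 1 → borrow from next column: (0+2) - 1 = 1, borrow out 1
  col 3: (1 - 1 borrow-in) - 0 → 0 - 0 = 0, borrow out 0
  col 4: (1 - 0 borrow-in) - 1 → 1 - 1 = 0, borrow out 0
  col 5: (1 - 0 borrow-in) - 1 → 1 - 1 = 0, borrow out 0
  col 6: (1 - 0 borrow-in) - 1 → 1 - 1 = 0, borrow out 0
  col 7: (0 - 0 borrow-in) - 0 → 0 - 0 = 0, borrow out 0
  col 8: (1 - 0 borrow-in) - 0 → 1 - 0 = 1, borrow out 0
  col 9: (1 - 0 borrow-in) - 0 → 1 - 0 = 1, borrow out 0
  col 10: (1 - 0 borrow-in) - 0 → 1 - 0 = 1, borrow out 0
Reading bits MSB→LSB: 11100000101
Strip leading zeros: 11100000101
= 11100000101


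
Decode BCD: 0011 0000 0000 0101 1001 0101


Each 4-bit group → digit:
  0011 → 3
  0000 → 0
  0000 → 0
  0101 → 5
  1001 → 9
  0101 → 5
= 300595


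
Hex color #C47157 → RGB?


Hex: #C47157
R = C4₁₆ = 196
G = 71₁₆ = 113
B = 57₁₆ = 87
= RGB(196, 113, 87)


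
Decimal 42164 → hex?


Divide by 16 repeatedly:
42164 ÷ 16 = 2635 remainder 4 (4)
2635 ÷ 16 = 164 remainder 11 (B)
164 ÷ 16 = 10 remainder 4 (4)
10 ÷ 16 = 0 remainder 10 (A)
Reading remainders bottom-up:
= 0xA4B4


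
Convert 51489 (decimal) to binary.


Divide by 2 repeatedly:
51489 ÷ 2 = 25744 remainder 1
25744 ÷ 2 = 12872 remainder 0
12872 ÷ 2 = 6436 remainder 0
6436 ÷ 2 = 3218 remainder 0
3218 ÷ 2 = 1609 remainder 0
1609 ÷ 2 = 804 remainder 1
804 ÷ 2 = 402 remainder 0
402 ÷ 2 = 201 remainder 0
201 ÷ 2 = 100 remainder 1
100 ÷ 2 = 50 remainder 0
50 ÷ 2 = 25 remainder 0
25 ÷ 2 = 12 remainder 1
12 ÷ 2 = 6 remainder 0
6 ÷ 2 = 3 remainder 0
3 ÷ 2 = 1 remainder 1
1 ÷ 2 = 0 remainder 1
Reading remainders bottom-up:
= 1100100100100001


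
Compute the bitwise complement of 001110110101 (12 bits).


Original: 001110110101
Invert all bits:
  bit 0: 0 → 1
  bit 1: 0 → 1
  bit 2: 1 → 0
  bit 3: 1 → 0
  bit 4: 1 → 0
  bit 5: 0 → 1
  bit 6: 1 → 0
  bit 7: 1 → 0
  bit 8: 0 → 1
  bit 9: 1 → 0
  bit 10: 0 → 1
  bit 11: 1 → 0
= 110001001010


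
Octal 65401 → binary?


Each octal digit → 3 binary bits:
  6 = 110
  5 = 101
  4 = 100
  0 = 000
  1 = 001
Concatenate: 110 101 100 000 001
= 110101100000001


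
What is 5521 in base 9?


Divide by 9 repeatedly:
5521 ÷ 9 = 613 remainder 4
613 ÷ 9 = 68 remainder 1
68 ÷ 9 = 7 remainder 5
7 ÷ 9 = 0 remainder 7
Reading remainders bottom-up:
= 7514


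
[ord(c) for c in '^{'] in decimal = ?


String: '^{'  (2 characters)
Per-character ASCII lookup:
  '^': special character: '^' = 94
  '{': special character: '{' = 123
= 94 123


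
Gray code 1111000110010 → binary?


Gray code: 1111000110010
MSB stays the same: 1
Each subsequent bit = prev_binary XOR current_gray:
  B[1] = 1 XOR 1 = 0
  B[2] = 0 XOR 1 = 1
  B[3] = 1 XOR 1 = 0
  B[4] = 0 XOR 0 = 0
  B[5] = 0 XOR 0 = 0
  B[6] = 0 XOR 0 = 0
  B[7] = 0 XOR 1 = 1
  B[8] = 1 XOR 1 = 0
  B[9] = 0 XOR 0 = 0
  B[10] = 0 XOR 0 = 0
  B[11] = 0 XOR 1 = 1
  B[12] = 1 XOR 0 = 1
= 1010000100011 (5155 decimal)


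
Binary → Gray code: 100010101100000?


Binary: 100010101100000
Gray code: G = B XOR (B >> 1)
B >> 1 = 010001010110000
100010101100000 XOR 010001010110000:
  1 XOR 0 = 1
  0 XOR 1 = 1
  0 XOR 0 = 0
  0 XOR 0 = 0
  1 XOR 0 = 1
  0 XOR 1 = 1
  1 XOR 0 = 1
  0 XOR 1 = 1
  1 XOR 0 = 1
  1 XOR 1 = 0
  0 XOR 1 = 1
  0 XOR 0 = 0
  0 XOR 0 = 0
  0 XOR 0 = 0
  0 XOR 0 = 0
= 110011111010000


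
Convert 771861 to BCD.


Each digit → 4-bit binary:
  7 → 0111
  7 → 0111
  1 → 0001
  8 → 1000
  6 → 0110
  1 → 0001
= 0111 0111 0001 1000 0110 0001


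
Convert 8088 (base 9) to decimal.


Positional values (base 9):
  8 × 9^0 = 8 × 1 = 8
  8 × 9^1 = 8 × 9 = 72
  0 × 9^2 = 0 × 81 = 0
  8 × 9^3 = 8 × 729 = 5832
Sum = 8 + 72 + 0 + 5832
= 5912


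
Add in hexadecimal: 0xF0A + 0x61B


Align and add column by column (LSB to MSB, each column mod 16 with carry):
  0F0A
+ 061B
  ----
  col 0: A(10) + B(11) + 0 (carry in) = 21 → 5(5), carry out 1
  col 1: 0(0) + 1(1) + 1 (carry in) = 2 → 2(2), carry out 0
  col 2: F(15) + 6(6) + 0 (carry in) = 21 → 5(5), carry out 1
  col 3: 0(0) + 0(0) + 1 (carry in) = 1 → 1(1), carry out 0
Reading digits MSB→LSB: 1525
Strip leading zeros: 1525
= 0x1525


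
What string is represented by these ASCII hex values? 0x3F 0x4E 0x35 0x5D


Codes (hex): 0x3F 0x4E 0x35 0x5D
Per-code ASCII lookup:
  0x3F = 63  (special character) → '?'
  0x4E = 78  (range 65-90: uppercase, 78 - 65 = 13) → 'N'
  0x35 = 53  (range 48-57: digits, 53 - 48 = 5) → '5'
  0x5D = 93  (special character) → ']'
= '?N5]'


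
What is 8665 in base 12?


Divide by 12 repeatedly:
8665 ÷ 12 = 722 remainder 1
722 ÷ 12 = 60 remainder 2
60 ÷ 12 = 5 remainder 0
5 ÷ 12 = 0 remainder 5
Reading remainders bottom-up:
= 5021


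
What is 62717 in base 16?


Divide by 16 repeatedly:
62717 ÷ 16 = 3919 remainder 13 (D)
3919 ÷ 16 = 244 remainder 15 (F)
244 ÷ 16 = 15 remainder 4 (4)
15 ÷ 16 = 0 remainder 15 (F)
Reading remainders bottom-up:
= 0xF4FD


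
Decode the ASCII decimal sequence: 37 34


Codes (decimal): 37 34
Per-code ASCII lookup:
  37  (special character) → '%'
  34  (special character) → '"'
= '%"'


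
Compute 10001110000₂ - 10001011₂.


Align and subtract column by column (LSB to MSB, borrowing when needed):
  10001110000
- 00010001011
  -----------
  col 0: (0 - 0 borrow-in) - 1 → borrow from next column: (0+2) - 1 = 1, borrow out 1
  col 1: (0 - 1 borrow-in) - 1 → borrow from next column: (-1+2) - 1 = 0, borrow out 1
  col 2: (0 - 1 borrow-in) - 0 → borrow from next column: (-1+2) - 0 = 1, borrow out 1
  col 3: (0 - 1 borrow-in) - 1 → borrow from next column: (-1+2) - 1 = 0, borrow out 1
  col 4: (1 - 1 borrow-in) - 0 → 0 - 0 = 0, borrow out 0
  col 5: (1 - 0 borrow-in) - 0 → 1 - 0 = 1, borrow out 0
  col 6: (1 - 0 borrow-in) - 0 → 1 - 0 = 1, borrow out 0
  col 7: (0 - 0 borrow-in) - 1 → borrow from next column: (0+2) - 1 = 1, borrow out 1
  col 8: (0 - 1 borrow-in) - 0 → borrow from next column: (-1+2) - 0 = 1, borrow out 1
  col 9: (0 - 1 borrow-in) - 0 → borrow from next column: (-1+2) - 0 = 1, borrow out 1
  col 10: (1 - 1 borrow-in) - 0 → 0 - 0 = 0, borrow out 0
Reading bits MSB→LSB: 01111100101
Strip leading zeros: 1111100101
= 1111100101


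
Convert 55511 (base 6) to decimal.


Positional values (base 6):
  1 × 6^0 = 1 × 1 = 1
  1 × 6^1 = 1 × 6 = 6
  5 × 6^2 = 5 × 36 = 180
  5 × 6^3 = 5 × 216 = 1080
  5 × 6^4 = 5 × 1296 = 6480
Sum = 1 + 6 + 180 + 1080 + 6480
= 7747


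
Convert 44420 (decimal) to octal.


Divide by 8 repeatedly:
44420 ÷ 8 = 5552 remainder 4
5552 ÷ 8 = 694 remainder 0
694 ÷ 8 = 86 remainder 6
86 ÷ 8 = 10 remainder 6
10 ÷ 8 = 1 remainder 2
1 ÷ 8 = 0 remainder 1
Reading remainders bottom-up:
= 0o126604


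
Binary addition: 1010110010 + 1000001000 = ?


Align and add column by column (LSB to MSB, carry propagating):
  01010110010
+ 01000001000
  -----------
  col 0: 0 + 0 + 0 (carry in) = 0 → bit 0, carry out 0
  col 1: 1 + 0 + 0 (carry in) = 1 → bit 1, carry out 0
  col 2: 0 + 0 + 0 (carry in) = 0 → bit 0, carry out 0
  col 3: 0 + 1 + 0 (carry in) = 1 → bit 1, carry out 0
  col 4: 1 + 0 + 0 (carry in) = 1 → bit 1, carry out 0
  col 5: 1 + 0 + 0 (carry in) = 1 → bit 1, carry out 0
  col 6: 0 + 0 + 0 (carry in) = 0 → bit 0, carry out 0
  col 7: 1 + 0 + 0 (carry in) = 1 → bit 1, carry out 0
  col 8: 0 + 0 + 0 (carry in) = 0 → bit 0, carry out 0
  col 9: 1 + 1 + 0 (carry in) = 2 → bit 0, carry out 1
  col 10: 0 + 0 + 1 (carry in) = 1 → bit 1, carry out 0
Reading bits MSB→LSB: 10010111010
Strip leading zeros: 10010111010
= 10010111010
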